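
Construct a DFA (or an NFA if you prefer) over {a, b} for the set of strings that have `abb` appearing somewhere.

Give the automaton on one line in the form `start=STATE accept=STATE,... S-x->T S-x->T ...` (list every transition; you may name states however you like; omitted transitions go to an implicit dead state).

start=q0 accept=q3 q0-a->q1 q0-b->q0 q1-a->q1 q1-b->q2 q2-a->q1 q2-b->q3 q3-a->q3 q3-b->q3

Track how much of `abb` has been matched so far: state q0 is no progress, q3 is the absorbing accept state reached once `abb` has occurred. Intermediate states record partial matches; on a mismatch, fall back to the longest reusable overlap.
4 states suffice.
        a   b  
>  q0   q1  q0 
   q1   q1  q2 
   q2   q1  q3 
 * q3   q3  q3 
(> = start, * = accepting)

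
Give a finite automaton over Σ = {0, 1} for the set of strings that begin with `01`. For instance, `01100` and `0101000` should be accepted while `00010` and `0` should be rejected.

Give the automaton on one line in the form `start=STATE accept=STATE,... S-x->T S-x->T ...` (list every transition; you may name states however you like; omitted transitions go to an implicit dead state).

start=s0 accept=s2 s0-0->s1 s0-1->s3 s1-0->s3 s1-1->s2 s2-0->s2 s2-1->s2 s3-0->s3 s3-1->s3

Check the first 2 symbols one by one: s0 through s1 record how many have matched `01` so far; any wrong symbol goes to the dead state s3. After all 2 match we enter the accepting sink s2.
With 4 states:
        0   1  
>  s0   s1  s3 
   s1   s3  s2 
 * s2   s2  s2 
   s3   s3  s3 
(> = start, * = accepting)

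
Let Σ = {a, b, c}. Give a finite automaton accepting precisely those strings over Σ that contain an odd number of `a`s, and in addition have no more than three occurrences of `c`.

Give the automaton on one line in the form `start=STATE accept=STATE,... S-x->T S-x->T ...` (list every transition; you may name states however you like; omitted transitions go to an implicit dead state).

Run two small machines in parallel and take their product. The first has 2 states tracking the count of `a`s modulo 2; the second has 5 states tracking the count of `c`s, saturating at 4. A product state is a pair (one from each), accepting exactly when both do.
        a   b   c  
>  q0   q1  q0  q2 
 * q1   q0  q1  q3 
   q2   q3  q2  q4 
 * q3   q2  q3  q5 
   q4   q5  q4  q6 
 * q5   q4  q5  q7 
   q6   q7  q6  q8 
 * q7   q6  q7  q9 
   q8   q9  q8  q8 
   q9   q8  q9  q9 
(> = start, * = accepting)

start=q0 accept=q1,q3,q5,q7 q0-a->q1 q0-b->q0 q0-c->q2 q1-a->q0 q1-b->q1 q1-c->q3 q2-a->q3 q2-b->q2 q2-c->q4 q3-a->q2 q3-b->q3 q3-c->q5 q4-a->q5 q4-b->q4 q4-c->q6 q5-a->q4 q5-b->q5 q5-c->q7 q6-a->q7 q6-b->q6 q6-c->q8 q7-a->q6 q7-b->q7 q7-c->q9 q8-a->q9 q8-b->q8 q8-c->q8 q9-a->q8 q9-b->q9 q9-c->q9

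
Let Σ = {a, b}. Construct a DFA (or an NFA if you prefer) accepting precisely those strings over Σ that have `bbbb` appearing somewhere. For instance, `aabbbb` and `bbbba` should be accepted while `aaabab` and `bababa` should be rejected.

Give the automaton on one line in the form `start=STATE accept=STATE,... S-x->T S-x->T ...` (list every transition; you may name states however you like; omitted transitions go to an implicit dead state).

start=S0 accept=S4 S0-a->S0 S0-b->S1 S1-a->S0 S1-b->S2 S2-a->S0 S2-b->S3 S3-a->S0 S3-b->S4 S4-a->S4 S4-b->S4

States S0..S3 record the length of the longest prefix of `bbbb` that matches the current input suffix. Reaching S4 means `bbbb` has been seen, and we stay there forever. Accept from S4.
A 5-state machine:
        a   b  
>  S0   S0  S1 
   S1   S0  S2 
   S2   S0  S3 
   S3   S0  S4 
 * S4   S4  S4 
(> = start, * = accepting)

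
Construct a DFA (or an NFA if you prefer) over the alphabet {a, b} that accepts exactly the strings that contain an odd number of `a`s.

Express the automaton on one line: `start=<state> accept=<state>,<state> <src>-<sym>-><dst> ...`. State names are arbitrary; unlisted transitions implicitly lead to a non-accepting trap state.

Keep the running count of `a`s modulo 2: each `a` advances along the cycle q0 → q1 → q0 while other symbols loop. Accept at q1.
2 states suffice.
        a   b  
>  q0   q1  q0 
 * q1   q0  q1 
(> = start, * = accepting)

start=q0 accept=q1 q0-a->q1 q0-b->q0 q1-a->q0 q1-b->q1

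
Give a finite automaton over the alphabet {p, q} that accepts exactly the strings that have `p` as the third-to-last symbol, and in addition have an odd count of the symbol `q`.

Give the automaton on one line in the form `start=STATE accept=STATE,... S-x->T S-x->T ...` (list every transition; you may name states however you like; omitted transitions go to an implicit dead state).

start=S0 accept=S8,S9,S15,S18 S0-p->S1 S0-q->S2 S1-p->S3 S1-q->S4 S2-p->S5 S2-q->S6 S3-p->S7 S3-q->S8 S4-p->S9 S4-q->S10 S5-p->S11 S5-q->S12 S6-p->S13 S6-q->S14 S7-p->S7 S7-q->S8 S8-p->S9 S8-q->S10 S9-p->S11 S9-q->S12 S10-p->S13 S10-q->S14 S11-p->S15 S11-q->S16 S12-p->S17 S12-q->S18 S13-p->S19 S13-q->S20 S14-p->S21 S14-q->S22 S15-p->S15 S15-q->S16 S16-p->S17 S16-q->S18 S17-p->S19 S17-q->S20 S18-p->S21 S18-q->S22 S19-p->S7 S19-q->S8 S20-p->S9 S20-q->S10 S21-p->S11 S21-q->S12 S22-p->S13 S22-q->S14

Build one automaton per condition and run them in lockstep. One (15 states) tracks the last 3 symbols read; the other (2 states) tracks the count of `q`s modulo 2. Each combined state is a pair, one component from each; accept when both components accept.
With 23 states:
          p    q  
>  S0     S1   S2 
   S1     S3   S4 
   S2     S5   S6 
   S3     S7   S8 
   S4     S9  S10 
   S5    S11  S12 
   S6    S13  S14 
   S7     S7   S8 
 * S8     S9  S10 
 * S9    S11  S12 
   S10   S13  S14 
   S11   S15  S16 
   S12   S17  S18 
   S13   S19  S20 
   S14   S21  S22 
 * S15   S15  S16 
   S16   S17  S18 
   S17   S19  S20 
 * S18   S21  S22 
   S19    S7   S8 
   S20    S9  S10 
   S21   S11  S12 
   S22   S13  S14 
(> = start, * = accepting)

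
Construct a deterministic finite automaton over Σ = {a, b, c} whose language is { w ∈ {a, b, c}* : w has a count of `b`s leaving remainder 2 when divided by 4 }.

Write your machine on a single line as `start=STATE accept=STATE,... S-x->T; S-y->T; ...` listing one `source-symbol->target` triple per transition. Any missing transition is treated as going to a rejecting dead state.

The only thing that matters is how many `b`s have appeared, reduced mod 4. Use one state per residue: S0 for 0, …, S3 for 3. Reading `b` moves to the next residue; anything else stays put. S2 is accepting.
4 states suffice.
        a   b   c  
>  S0   S0  S1  S0 
   S1   S1  S2  S1 
 * S2   S2  S3  S2 
   S3   S3  S0  S3 
(> = start, * = accepting)

start=S0; accept=S2; S0-a->S0; S0-b->S1; S0-c->S0; S1-a->S1; S1-b->S2; S1-c->S1; S2-a->S2; S2-b->S3; S2-c->S2; S3-a->S3; S3-b->S0; S3-c->S3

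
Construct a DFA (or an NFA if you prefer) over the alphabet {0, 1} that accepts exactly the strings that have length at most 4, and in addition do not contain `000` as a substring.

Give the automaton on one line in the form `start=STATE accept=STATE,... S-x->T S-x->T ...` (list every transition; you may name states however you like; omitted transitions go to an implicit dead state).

Build one automaton per condition and run them in lockstep. One (6 states) tracks the input length, saturating at 5; the other (4 states) tracks partial matches of the forbidden pattern `000`. Each combined state is a pair, one component from each; accept when both components accept. After merging equivalent states the machine shrinks.
        0   1  
>* s0   s1  s2 
 * s1   s3  s4 
 * s2   s5  s4 
 * s3   s6  s7 
 * s4   s7  s7 
 * s5   s8  s7 
   s6   s6  s6 
 * s7   s9  s9 
 * s8   s6  s9 
 * s9   s6  s6 
(> = start, * = accepting)

start=s0 accept=s0,s1,s2,s3,s4,s5,s7,s8,s9 s0-0->s1 s0-1->s2 s1-0->s3 s1-1->s4 s2-0->s5 s2-1->s4 s3-0->s6 s3-1->s7 s4-0->s7 s4-1->s7 s5-0->s8 s5-1->s7 s6-0->s6 s6-1->s6 s7-0->s9 s7-1->s9 s8-0->s6 s8-1->s9 s9-0->s6 s9-1->s6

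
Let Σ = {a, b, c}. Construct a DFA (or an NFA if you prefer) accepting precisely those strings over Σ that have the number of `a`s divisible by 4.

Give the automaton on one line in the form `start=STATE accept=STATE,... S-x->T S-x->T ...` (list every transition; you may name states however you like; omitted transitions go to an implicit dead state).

start=S0 accept=S0 S0-a->S1 S0-b->S0 S0-c->S0 S1-a->S2 S1-b->S1 S1-c->S1 S2-a->S3 S2-b->S2 S2-c->S2 S3-a->S0 S3-b->S3 S3-c->S3

The only thing that matters is how many `a`s have appeared, reduced mod 4. Use one state per residue: S0 for 0, …, S3 for 3. Reading `a` moves to the next residue; anything else stays put. S0 is accepting.
A 4-state machine:
        a   b   c  
>* S0   S1  S0  S0 
   S1   S2  S1  S1 
   S2   S3  S2  S2 
   S3   S0  S3  S3 
(> = start, * = accepting)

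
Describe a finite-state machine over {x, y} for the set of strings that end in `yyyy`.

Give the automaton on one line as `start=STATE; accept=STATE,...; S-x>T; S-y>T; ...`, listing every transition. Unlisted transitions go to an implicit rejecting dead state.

start=s0; accept=s4; s0-x>s0; s0-y>s1; s1-x>s0; s1-y>s2; s2-x>s0; s2-y>s3; s3-x>s0; s3-y>s4; s4-x>s0; s4-y>s4

Let each state record the length of the longest suffix of the input read so far that is also a prefix of `yyyy`. s1 means the last symbol is `y`; s2 means the last 2 symbols are `yy`; s3 means the last 3 symbols are `yyy`; s4 means the last 4 symbols are `yyyy`. Accept only at s4, where the string currently ends in `yyyy`.
A 5-state machine:
        x   y  
>  s0   s0  s1 
   s1   s0  s2 
   s2   s0  s3 
   s3   s0  s4 
 * s4   s0  s4 
(> = start, * = accepting)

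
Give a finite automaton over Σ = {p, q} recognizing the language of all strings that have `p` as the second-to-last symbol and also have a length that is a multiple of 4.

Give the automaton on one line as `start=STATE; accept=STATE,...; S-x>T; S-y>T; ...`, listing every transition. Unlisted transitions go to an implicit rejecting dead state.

start=s0; accept=s11,s12; s0-p>s1; s0-q>s2; s1-p>s3; s1-q>s4; s2-p>s5; s2-q>s6; s3-p>s7; s3-q>s8; s4-p>s9; s4-q>s10; s5-p>s7; s5-q>s8; s6-p>s9; s6-q>s10; s7-p>s11; s7-q>s12; s8-p>s13; s8-q>s14; s9-p>s11; s9-q>s12; s10-p>s13; s10-q>s14; s11-p>s15; s11-q>s16; s12-p>s17; s12-q>s18; s13-p>s15; s13-q>s16; s14-p>s17; s14-q>s18; s15-p>s3; s15-q>s4; s16-p>s5; s16-q>s6; s17-p>s3; s17-q>s4; s18-p>s5; s18-q>s6

Handle the two conditions separately and then intersect. One (7 states) tracks the last 2 symbols read; the other (4 states) tracks the input length modulo 4. Each combined state is a pair, one component from each; accept when both components accept.
          p    q  
>  s0     s1   s2 
   s1     s3   s4 
   s2     s5   s6 
   s3     s7   s8 
   s4     s9  s10 
   s5     s7   s8 
   s6     s9  s10 
   s7    s11  s12 
   s8    s13  s14 
   s9    s11  s12 
   s10   s13  s14 
 * s11   s15  s16 
 * s12   s17  s18 
   s13   s15  s16 
   s14   s17  s18 
   s15    s3   s4 
   s16    s5   s6 
   s17    s3   s4 
   s18    s5   s6 
(> = start, * = accepting)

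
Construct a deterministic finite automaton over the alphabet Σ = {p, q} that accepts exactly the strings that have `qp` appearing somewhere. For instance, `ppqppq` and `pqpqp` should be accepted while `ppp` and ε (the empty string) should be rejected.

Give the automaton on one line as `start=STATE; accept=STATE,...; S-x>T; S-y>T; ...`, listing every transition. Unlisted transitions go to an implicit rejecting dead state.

start=S0; accept=S2; S0-p>S0; S0-q>S1; S1-p>S2; S1-q>S1; S2-p>S2; S2-q>S2

Track how much of `qp` has been matched so far: state S0 is no progress, S2 is the absorbing accept state reached once `qp` has occurred. Intermediate states record partial matches; on a mismatch, fall back to the longest reusable overlap.
A 3-state machine:
        p   q  
>  S0   S0  S1 
   S1   S2  S1 
 * S2   S2  S2 
(> = start, * = accepting)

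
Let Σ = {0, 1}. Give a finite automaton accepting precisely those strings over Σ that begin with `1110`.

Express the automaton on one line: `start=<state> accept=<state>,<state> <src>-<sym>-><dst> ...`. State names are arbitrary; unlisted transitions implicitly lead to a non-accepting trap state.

Check the first 4 symbols one by one: S0 through S3 record how many have matched `1110` so far; any wrong symbol goes to the dead state S5. After all 4 match we enter the accepting sink S4.
        0   1  
>  S0   S5  S1 
   S1   S5  S2 
   S2   S5  S3 
   S3   S4  S5 
 * S4   S4  S4 
   S5   S5  S5 
(> = start, * = accepting)

start=S0 accept=S4 S0-0->S5 S0-1->S1 S1-0->S5 S1-1->S2 S2-0->S5 S2-1->S3 S3-0->S4 S3-1->S5 S4-0->S4 S4-1->S4 S5-0->S5 S5-1->S5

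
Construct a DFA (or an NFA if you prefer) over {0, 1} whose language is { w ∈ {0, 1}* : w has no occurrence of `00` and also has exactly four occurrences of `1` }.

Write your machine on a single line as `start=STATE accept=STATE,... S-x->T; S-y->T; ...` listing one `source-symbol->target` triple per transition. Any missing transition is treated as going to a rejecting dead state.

Handle the two conditions separately and then intersect. One (3 states) tracks partial matches of the forbidden pattern `00`; the other (6 states) tracks the count of `1`s, saturating at 5. Each combined state is a pair, one component from each; accept when both components accept.
18 states suffice.
          0    1  
>  S0     S1   S2 
   S1     S3   S2 
   S2     S4   S5 
   S3     S3   S6 
   S4     S6   S5 
   S5     S7   S8 
   S6     S6   S9 
   S7     S9   S8 
   S8    S10  S11 
   S9     S9  S12 
   S10   S12  S11 
 * S11   S13  S14 
   S12   S12  S15 
 * S13   S15  S14 
   S14   S16  S14 
   S15   S15  S17 
   S16   S17  S14 
   S17   S17  S17 
(> = start, * = accepting)

start=S0; accept=S11,S13; S0-0->S1; S0-1->S2; S1-0->S3; S1-1->S2; S2-0->S4; S2-1->S5; S3-0->S3; S3-1->S6; S4-0->S6; S4-1->S5; S5-0->S7; S5-1->S8; S6-0->S6; S6-1->S9; S7-0->S9; S7-1->S8; S8-0->S10; S8-1->S11; S9-0->S9; S9-1->S12; S10-0->S12; S10-1->S11; S11-0->S13; S11-1->S14; S12-0->S12; S12-1->S15; S13-0->S15; S13-1->S14; S14-0->S16; S14-1->S14; S15-0->S15; S15-1->S17; S16-0->S17; S16-1->S14; S17-0->S17; S17-1->S17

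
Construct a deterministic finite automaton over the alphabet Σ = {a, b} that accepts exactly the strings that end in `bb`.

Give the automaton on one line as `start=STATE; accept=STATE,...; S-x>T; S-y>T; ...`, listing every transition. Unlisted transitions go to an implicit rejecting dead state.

Let each state record the length of the longest suffix of the input read so far that is also a prefix of `bb`. q1 means the last symbol is `b`; q2 means the last 2 symbols are `bb`. Accept only at q2, where the string currently ends in `bb`.
        a   b  
>  q0   q0  q1 
   q1   q0  q2 
 * q2   q0  q2 
(> = start, * = accepting)

start=q0; accept=q2; q0-a>q0; q0-b>q1; q1-a>q0; q1-b>q2; q2-a>q0; q2-b>q2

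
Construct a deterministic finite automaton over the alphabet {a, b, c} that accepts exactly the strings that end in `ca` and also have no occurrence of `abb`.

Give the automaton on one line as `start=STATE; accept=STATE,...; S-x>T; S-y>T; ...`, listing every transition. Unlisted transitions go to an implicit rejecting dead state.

Build one automaton per condition and run them in lockstep. One (3 states) tracks how much of the suffix `ca` has currently been matched; the other (4 states) tracks partial matches of the forbidden pattern `abb`. Each combined state is a pair, one component from each; accept when both components accept. Equivalent product states are then merged.
A 6-state machine:
        a   b   c  
>  S0   S1  S0  S2 
   S1   S1  S3  S2 
   S2   S4  S0  S2 
   S3   S1  S5  S2 
 * S4   S1  S3  S2 
   S5   S5  S5  S5 
(> = start, * = accepting)

start=S0; accept=S4; S0-a>S1; S0-b>S0; S0-c>S2; S1-a>S1; S1-b>S3; S1-c>S2; S2-a>S4; S2-b>S0; S2-c>S2; S3-a>S1; S3-b>S5; S3-c>S2; S4-a>S1; S4-b>S3; S4-c>S2; S5-a>S5; S5-b>S5; S5-c>S5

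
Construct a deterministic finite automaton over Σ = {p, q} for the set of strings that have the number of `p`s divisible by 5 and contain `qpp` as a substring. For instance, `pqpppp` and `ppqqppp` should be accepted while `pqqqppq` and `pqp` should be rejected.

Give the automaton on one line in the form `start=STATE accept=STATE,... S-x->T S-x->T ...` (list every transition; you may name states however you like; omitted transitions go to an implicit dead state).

start=S0 accept=S18 S0-p->S1 S0-q->S2 S1-p->S3 S1-q->S4 S2-p->S5 S2-q->S2 S3-p->S6 S3-q->S7 S4-p->S8 S4-q->S4 S5-p->S9 S5-q->S4 S6-p->S10 S6-q->S11 S7-p->S12 S7-q->S7 S8-p->S13 S8-q->S7 S9-p->S13 S9-q->S9 S10-p->S0 S10-q->S14 S11-p->S15 S11-q->S11 S12-p->S16 S12-q->S11 S13-p->S16 S13-q->S13 S14-p->S17 S14-q->S14 S15-p->S18 S15-q->S14 S16-p->S18 S16-q->S16 S17-p->S19 S17-q->S2 S18-p->S19 S18-q->S18 S19-p->S9 S19-q->S19

Build one automaton per condition and run them in lockstep. The first has 5 states tracking the count of `p`s modulo 5; the second has 4 states tracking whether and how much of `qpp` has been seen. A product state is a pair (one from each), accepting exactly when both do.
          p    q  
>  S0     S1   S2 
   S1     S3   S4 
   S2     S5   S2 
   S3     S6   S7 
   S4     S8   S4 
   S5     S9   S4 
   S6    S10  S11 
   S7    S12   S7 
   S8    S13   S7 
   S9    S13   S9 
   S10    S0  S14 
   S11   S15  S11 
   S12   S16  S11 
   S13   S16  S13 
   S14   S17  S14 
   S15   S18  S14 
   S16   S18  S16 
   S17   S19   S2 
 * S18   S19  S18 
   S19    S9  S19 
(> = start, * = accepting)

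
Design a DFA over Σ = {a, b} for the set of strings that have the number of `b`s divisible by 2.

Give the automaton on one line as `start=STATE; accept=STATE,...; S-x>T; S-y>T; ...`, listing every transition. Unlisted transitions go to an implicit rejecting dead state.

The only thing that matters is how many `b`s have appeared, reduced mod 2. Use one state per residue: q0 for 0, …, q1 for 1. Reading `b` moves to the next residue; anything else stays put. q0 is accepting.
2 states suffice.
        a   b  
>* q0   q0  q1 
   q1   q1  q0 
(> = start, * = accepting)

start=q0; accept=q0; q0-a>q0; q0-b>q1; q1-a>q1; q1-b>q0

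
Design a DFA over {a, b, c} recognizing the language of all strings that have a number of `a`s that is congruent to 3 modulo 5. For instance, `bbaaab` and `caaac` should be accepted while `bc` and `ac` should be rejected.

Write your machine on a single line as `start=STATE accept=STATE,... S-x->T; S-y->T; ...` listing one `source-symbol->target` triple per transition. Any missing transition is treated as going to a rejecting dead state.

start=S0; accept=S3; S0-a->S1; S0-b->S0; S0-c->S0; S1-a->S2; S1-b->S1; S1-c->S1; S2-a->S3; S2-b->S2; S2-c->S2; S3-a->S4; S3-b->S3; S3-c->S3; S4-a->S0; S4-b->S4; S4-c->S4

The only thing that matters is how many `a`s have appeared, reduced mod 5. Use one state per residue: S0 for 0, …, S4 for 4. Reading `a` moves to the next residue; anything else stays put. S3 is accepting.
A 5-state machine:
        a   b   c  
>  S0   S1  S0  S0 
   S1   S2  S1  S1 
   S2   S3  S2  S2 
 * S3   S4  S3  S3 
   S4   S0  S4  S4 
(> = start, * = accepting)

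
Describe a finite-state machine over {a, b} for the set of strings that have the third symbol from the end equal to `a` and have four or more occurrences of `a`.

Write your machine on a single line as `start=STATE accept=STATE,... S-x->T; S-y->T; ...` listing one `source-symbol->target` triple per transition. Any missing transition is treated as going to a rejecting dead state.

start=s0; accept=s5,s8,s9,s12; s0-a->s1; s0-b->s0; s1-a->s2; s1-b->s1; s2-a->s3; s2-b->s4; s3-a->s5; s3-b->s6; s4-a->s7; s4-b->s4; s5-a->s5; s5-b->s8; s6-a->s9; s6-b->s10; s7-a->s11; s7-b->s6; s8-a->s9; s8-b->s12; s9-a->s11; s9-b->s13; s10-a->s14; s10-b->s10; s11-a->s5; s11-b->s8; s12-a->s14; s12-b->s10; s13-a->s9; s13-b->s12; s14-a->s11; s14-b->s13

Run two small machines in parallel and take their product. The first has 15 states tracking the last 3 symbols read; the second has 6 states tracking the count of `a`s, saturating at 5. A product state is a pair (one from each), accepting exactly when both do. Minimizing collapses redundant product states.
With 15 states:
          a    b  
>  s0     s1   s0 
   s1     s2   s1 
   s2     s3   s4 
   s3     s5   s6 
   s4     s7   s4 
 * s5     s5   s8 
   s6     s9  s10 
   s7    s11   s6 
 * s8     s9  s12 
 * s9    s11  s13 
   s10   s14  s10 
   s11    s5   s8 
 * s12   s14  s10 
   s13    s9  s12 
   s14   s11  s13 
(> = start, * = accepting)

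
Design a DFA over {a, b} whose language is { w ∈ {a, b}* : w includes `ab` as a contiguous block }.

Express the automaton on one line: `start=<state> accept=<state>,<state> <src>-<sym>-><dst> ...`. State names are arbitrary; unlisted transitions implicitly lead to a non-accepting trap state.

start=q0 accept=q2 q0-a->q1 q0-b->q0 q1-a->q1 q1-b->q2 q2-a->q2 q2-b->q2

Track how much of `ab` has been matched so far: state q0 is no progress, q2 is the absorbing accept state reached once `ab` has occurred. Intermediate states record partial matches; on a mismatch, fall back to the longest reusable overlap.
With 3 states:
        a   b  
>  q0   q1  q0 
   q1   q1  q2 
 * q2   q2  q2 
(> = start, * = accepting)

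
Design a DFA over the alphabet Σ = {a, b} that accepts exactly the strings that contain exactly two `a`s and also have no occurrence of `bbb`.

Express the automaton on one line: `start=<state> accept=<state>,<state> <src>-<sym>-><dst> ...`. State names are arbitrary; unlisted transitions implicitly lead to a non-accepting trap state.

start=q0 accept=q3,q7,q9 q0-a->q1 q0-b->q2 q1-a->q3 q1-b->q4 q2-a->q1 q2-b->q5 q3-a->q6 q3-b->q7 q4-a->q3 q4-b->q8 q5-a->q1 q5-b->q6 q6-a->q6 q6-b->q6 q7-a->q6 q7-b->q9 q8-a->q3 q8-b->q6 q9-a->q6 q9-b->q6

Run two small machines in parallel and take their product. The first has 4 states tracking the count of `a`s, saturating at 3; the second has 4 states tracking partial matches of the forbidden pattern `bbb`. A product state is a pair (one from each), accepting exactly when both do. After merging equivalent states the machine shrinks.
A 10-state machine:
        a   b  
>  q0   q1  q2 
   q1   q3  q4 
   q2   q1  q5 
 * q3   q6  q7 
   q4   q3  q8 
   q5   q1  q6 
   q6   q6  q6 
 * q7   q6  q9 
   q8   q3  q6 
 * q9   q6  q6 
(> = start, * = accepting)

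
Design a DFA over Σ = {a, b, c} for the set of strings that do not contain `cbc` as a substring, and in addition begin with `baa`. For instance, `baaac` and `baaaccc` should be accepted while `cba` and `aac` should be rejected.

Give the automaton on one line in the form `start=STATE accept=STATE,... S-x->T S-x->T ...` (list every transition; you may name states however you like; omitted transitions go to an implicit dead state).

start=s0 accept=s4,s5,s6 s0-a->s1 s0-b->s2 s0-c->s1 s1-a->s1 s1-b->s1 s1-c->s1 s2-a->s3 s2-b->s1 s2-c->s1 s3-a->s4 s3-b->s1 s3-c->s1 s4-a->s4 s4-b->s4 s4-c->s5 s5-a->s4 s5-b->s6 s5-c->s5 s6-a->s4 s6-b->s4 s6-c->s1

Run two small machines in parallel and take their product. One (4 states) tracks partial matches of the forbidden pattern `cbc`; the other (5 states) tracks whether the input so far still matches the prefix `baa`. Each combined state is a pair, one component from each; accept when both components accept. Equivalent product states are then merged.
        a   b   c  
>  s0   s1  s2  s1 
   s1   s1  s1  s1 
   s2   s3  s1  s1 
   s3   s4  s1  s1 
 * s4   s4  s4  s5 
 * s5   s4  s6  s5 
 * s6   s4  s4  s1 
(> = start, * = accepting)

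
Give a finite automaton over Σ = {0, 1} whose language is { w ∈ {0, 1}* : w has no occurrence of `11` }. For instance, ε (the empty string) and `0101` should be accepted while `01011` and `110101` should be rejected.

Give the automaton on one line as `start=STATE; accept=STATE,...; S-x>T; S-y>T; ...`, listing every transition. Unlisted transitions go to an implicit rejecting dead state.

This is the complement of 'contains `11`'. Use the same substring-matching states — q0 through q2 holding how much of `11` has just been matched — but flip the accepting set: everything except the trap q2 accepts.
A 3-state machine:
        0   1  
>* q0   q0  q1 
 * q1   q0  q2 
   q2   q2  q2 
(> = start, * = accepting)

start=q0; accept=q0,q1; q0-0>q0; q0-1>q1; q1-0>q0; q1-1>q2; q2-0>q2; q2-1>q2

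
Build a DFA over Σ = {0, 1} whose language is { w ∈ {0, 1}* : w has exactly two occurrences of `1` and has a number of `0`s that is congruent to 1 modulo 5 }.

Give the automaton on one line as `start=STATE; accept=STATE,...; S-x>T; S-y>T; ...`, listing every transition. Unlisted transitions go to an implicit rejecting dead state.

start=S0; accept=S8; S0-0>S1; S0-1>S2; S1-0>S3; S1-1>S4; S2-0>S4; S2-1>S5; S3-0>S6; S3-1>S7; S4-0>S7; S4-1>S8; S5-0>S8; S5-1>S9; S6-0>S10; S6-1>S11; S7-0>S11; S7-1>S12; S8-0>S12; S8-1>S9; S9-0>S9; S9-1>S9; S10-0>S0; S10-1>S13; S11-0>S13; S11-1>S14; S12-0>S14; S12-1>S9; S13-0>S2; S13-1>S15; S14-0>S15; S14-1>S9; S15-0>S5; S15-1>S9

Build one automaton per condition and run them in lockstep. One (4 states) tracks the count of `1`s, saturating at 3; the other (5 states) tracks the count of `0`s modulo 5. Each combined state is a pair, one component from each; accept when both components accept. Minimizing collapses redundant product states.
A 16-state machine:
          0    1  
>  S0     S1   S2 
   S1     S3   S4 
   S2     S4   S5 
   S3     S6   S7 
   S4     S7   S8 
   S5     S8   S9 
   S6    S10  S11 
   S7    S11  S12 
 * S8    S12   S9 
   S9     S9   S9 
   S10    S0  S13 
   S11   S13  S14 
   S12   S14   S9 
   S13    S2  S15 
   S14   S15   S9 
   S15    S5   S9 
(> = start, * = accepting)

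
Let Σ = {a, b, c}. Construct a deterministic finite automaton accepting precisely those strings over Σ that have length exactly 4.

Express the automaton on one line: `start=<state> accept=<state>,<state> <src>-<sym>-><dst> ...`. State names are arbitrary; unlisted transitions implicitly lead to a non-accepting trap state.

start=q0 accept=q4 q0-a->q1 q0-b->q1 q0-c->q1 q1-a->q2 q1-b->q2 q1-c->q2 q2-a->q3 q2-b->q3 q2-c->q3 q3-a->q4 q3-b->q4 q3-c->q4 q4-a->q5 q4-b->q5 q4-c->q5 q5-a->q5 q5-b->q5 q5-c->q5

We only need to distinguish lengths 0, 1, …, 4, and '>4'. Chain q0 → q1 → q2 → q3 → q4 → q5 on every symbol, with q5 looping. Accepting states: {q4}.
        a   b   c  
>  q0   q1  q1  q1 
   q1   q2  q2  q2 
   q2   q3  q3  q3 
   q3   q4  q4  q4 
 * q4   q5  q5  q5 
   q5   q5  q5  q5 
(> = start, * = accepting)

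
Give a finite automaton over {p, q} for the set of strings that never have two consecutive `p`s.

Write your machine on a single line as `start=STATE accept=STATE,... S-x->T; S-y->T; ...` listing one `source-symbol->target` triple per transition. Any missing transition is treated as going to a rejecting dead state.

Track partial matches of the forbidden pattern `pp`. State S2 is a dead state reached once `pp` has occurred; every other state accepts. S0 means no part of `pp` is currently matched.
        p   q  
>* S0   S1  S0 
 * S1   S2  S0 
   S2   S2  S2 
(> = start, * = accepting)

start=S0; accept=S0,S1; S0-p->S1; S0-q->S0; S1-p->S2; S1-q->S0; S2-p->S2; S2-q->S2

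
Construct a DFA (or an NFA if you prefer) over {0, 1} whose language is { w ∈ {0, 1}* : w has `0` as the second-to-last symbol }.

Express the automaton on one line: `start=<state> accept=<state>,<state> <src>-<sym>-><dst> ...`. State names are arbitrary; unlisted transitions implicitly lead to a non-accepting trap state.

start=A accept=D,E A-0->B A-1->C B-0->D B-1->E C-0->F C-1->G D-0->D D-1->E E-0->F E-1->G F-0->D F-1->E G-0->F G-1->G

A DFA must remember the last 2 symbols (since which symbol is second-to-last isn't known until the input ends). Use one state per possible window of the last ≤2 symbols; accept from those whose window starts with `0`.
7 states suffice.
       0  1 
>  A   B  C 
   B   D  E 
   C   F  G 
 * D   D  E 
 * E   F  G 
   F   D  E 
   G   F  G 
(> = start, * = accepting)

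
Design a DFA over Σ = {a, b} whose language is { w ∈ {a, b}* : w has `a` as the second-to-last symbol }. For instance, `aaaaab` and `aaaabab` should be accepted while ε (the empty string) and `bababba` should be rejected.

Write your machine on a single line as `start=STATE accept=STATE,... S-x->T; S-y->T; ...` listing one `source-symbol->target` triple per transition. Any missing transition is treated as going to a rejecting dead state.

start=S0; accept=S3,S4; S0-a->S1; S0-b->S2; S1-a->S3; S1-b->S4; S2-a->S5; S2-b->S6; S3-a->S3; S3-b->S4; S4-a->S5; S4-b->S6; S5-a->S3; S5-b->S4; S6-a->S5; S6-b->S6

A DFA must remember the last 2 symbols (since which symbol is second-to-last isn't known until the input ends). Use one state per possible window of the last ≤2 symbols; accept from those whose window starts with `a`.
7 states suffice.
        a   b  
>  S0   S1  S2 
   S1   S3  S4 
   S2   S5  S6 
 * S3   S3  S4 
 * S4   S5  S6 
   S5   S3  S4 
   S6   S5  S6 
(> = start, * = accepting)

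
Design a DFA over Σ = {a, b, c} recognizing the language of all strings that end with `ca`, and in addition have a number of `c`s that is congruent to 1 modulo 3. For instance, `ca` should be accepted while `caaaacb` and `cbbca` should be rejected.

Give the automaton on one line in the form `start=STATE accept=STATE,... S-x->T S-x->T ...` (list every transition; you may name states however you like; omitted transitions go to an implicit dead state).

Handle the two conditions separately and then intersect. The first has 3 states tracking how much of the suffix `ca` has currently been matched; the second has 3 states tracking the count of `c`s modulo 3. A product state is a pair (one from each), accepting exactly when both do. Equivalent product states are then merged.
        a   b   c  
>  S0   S0  S0  S1 
   S1   S2  S3  S4 
 * S2   S3  S3  S4 
   S3   S3  S3  S4 
   S4   S4  S4  S0 
(> = start, * = accepting)

start=S0 accept=S2 S0-a->S0 S0-b->S0 S0-c->S1 S1-a->S2 S1-b->S3 S1-c->S4 S2-a->S3 S2-b->S3 S2-c->S4 S3-a->S3 S3-b->S3 S3-c->S4 S4-a->S4 S4-b->S4 S4-c->S0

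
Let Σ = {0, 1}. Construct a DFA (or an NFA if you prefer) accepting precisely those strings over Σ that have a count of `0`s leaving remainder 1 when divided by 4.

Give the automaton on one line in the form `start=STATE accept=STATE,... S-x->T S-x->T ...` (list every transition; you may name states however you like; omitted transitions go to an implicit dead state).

start=q0 accept=q1 q0-0->q1 q0-1->q0 q1-0->q2 q1-1->q1 q2-0->q3 q2-1->q2 q3-0->q0 q3-1->q3

Keep the running count of `0`s modulo 4: each `0` advances along the cycle q0 → q1 → q2 → q3 → q0 while other symbols loop. Accept at q1.
4 states suffice.
        0   1  
>  q0   q1  q0 
 * q1   q2  q1 
   q2   q3  q2 
   q3   q0  q3 
(> = start, * = accepting)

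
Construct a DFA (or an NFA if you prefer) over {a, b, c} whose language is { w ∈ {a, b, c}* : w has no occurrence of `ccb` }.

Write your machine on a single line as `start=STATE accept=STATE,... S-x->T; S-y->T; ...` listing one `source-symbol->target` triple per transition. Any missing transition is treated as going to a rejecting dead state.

start=q0; accept=q0,q1,q2; q0-a->q0; q0-b->q0; q0-c->q1; q1-a->q0; q1-b->q0; q1-c->q2; q2-a->q0; q2-b->q3; q2-c->q2; q3-a->q3; q3-b->q3; q3-c->q3

This is the complement of 'contains `ccb`'. Use the same substring-matching states — q0 through q3 holding how much of `ccb` has just been matched — but flip the accepting set: everything except the trap q3 accepts.
A 4-state machine:
        a   b   c  
>* q0   q0  q0  q1 
 * q1   q0  q0  q2 
 * q2   q0  q3  q2 
   q3   q3  q3  q3 
(> = start, * = accepting)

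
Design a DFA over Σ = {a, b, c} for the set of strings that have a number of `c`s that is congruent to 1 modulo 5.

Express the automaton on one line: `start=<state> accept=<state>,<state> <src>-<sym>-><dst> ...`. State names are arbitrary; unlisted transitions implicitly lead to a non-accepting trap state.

The only thing that matters is how many `c`s have appeared, reduced mod 5. Use one state per residue: S0 for 0, …, S4 for 4. Reading `c` moves to the next residue; anything else stays put. S1 is accepting.
With 5 states:
        a   b   c  
>  S0   S0  S0  S1 
 * S1   S1  S1  S2 
   S2   S2  S2  S3 
   S3   S3  S3  S4 
   S4   S4  S4  S0 
(> = start, * = accepting)

start=S0 accept=S1 S0-a->S0 S0-b->S0 S0-c->S1 S1-a->S1 S1-b->S1 S1-c->S2 S2-a->S2 S2-b->S2 S2-c->S3 S3-a->S3 S3-b->S3 S3-c->S4 S4-a->S4 S4-b->S4 S4-c->S0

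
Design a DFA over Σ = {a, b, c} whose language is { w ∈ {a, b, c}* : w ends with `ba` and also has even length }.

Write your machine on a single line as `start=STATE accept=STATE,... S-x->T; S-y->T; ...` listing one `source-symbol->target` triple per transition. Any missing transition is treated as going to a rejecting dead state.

Handle the two conditions separately and then intersect. The first has 3 states tracking how much of the suffix `ba` has currently been matched; the second has 2 states tracking the input length modulo 2. A product state is a pair (one from each), accepting exactly when both do. After merging equivalent states the machine shrinks.
4 states suffice.
        a   b   c  
>  q0   q1  q2  q1 
   q1   q0  q0  q0 
   q2   q3  q0  q0 
 * q3   q1  q2  q1 
(> = start, * = accepting)

start=q0; accept=q3; q0-a->q1; q0-b->q2; q0-c->q1; q1-a->q0; q1-b->q0; q1-c->q0; q2-a->q3; q2-b->q0; q2-c->q0; q3-a->q1; q3-b->q2; q3-c->q1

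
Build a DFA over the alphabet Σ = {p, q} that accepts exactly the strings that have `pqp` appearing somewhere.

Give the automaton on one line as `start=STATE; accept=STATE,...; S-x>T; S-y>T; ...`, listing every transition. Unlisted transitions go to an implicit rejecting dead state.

start=S0; accept=S3; S0-p>S1; S0-q>S0; S1-p>S1; S1-q>S2; S2-p>S3; S2-q>S0; S3-p>S3; S3-q>S3

States S0..S2 record the length of the longest prefix of `pqp` that matches the current input suffix. Reaching S3 means `pqp` has been seen, and we stay there forever. Accept from S3.
A 4-state machine:
        p   q  
>  S0   S1  S0 
   S1   S1  S2 
   S2   S3  S0 
 * S3   S3  S3 
(> = start, * = accepting)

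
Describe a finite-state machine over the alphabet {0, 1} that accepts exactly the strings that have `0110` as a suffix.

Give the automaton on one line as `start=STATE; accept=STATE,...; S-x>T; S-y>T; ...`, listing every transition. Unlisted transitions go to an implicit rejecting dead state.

Remember how much of `0110` the current input suffix matches. State q0 means no match yet; q1 means the last symbol is `0`; q2 means the last 2 symbols are `01`; q3 means the last 3 symbols are `011`; q4 means the last 4 symbols are `0110`. Only q4 accepts. On a mismatch, fall back to the longest proper suffix that is still a prefix of `0110`.
A 5-state machine:
        0   1  
>  q0   q1  q0 
   q1   q1  q2 
   q2   q1  q3 
   q3   q4  q0 
 * q4   q1  q2 
(> = start, * = accepting)

start=q0; accept=q4; q0-0>q1; q0-1>q0; q1-0>q1; q1-1>q2; q2-0>q1; q2-1>q3; q3-0>q4; q3-1>q0; q4-0>q1; q4-1>q2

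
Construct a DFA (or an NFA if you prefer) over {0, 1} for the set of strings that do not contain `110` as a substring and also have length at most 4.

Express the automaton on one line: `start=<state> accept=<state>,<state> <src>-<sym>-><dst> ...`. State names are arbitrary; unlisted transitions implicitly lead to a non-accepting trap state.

Build one automaton per condition and run them in lockstep. The first has 4 states tracking partial matches of the forbidden pattern `110`; the second has 6 states tracking the input length, saturating at 5. A product state is a pair (one from each), accepting exactly when both do.
          0    1  
>* q0     q1   q2 
 * q1     q3   q4 
 * q2     q3   q5 
 * q3     q6   q7 
 * q4     q6   q8 
 * q5     q9   q8 
 * q6    q10  q11 
 * q7    q10  q12 
 * q8    q13  q12 
   q9    q13  q13 
 * q10   q14  q15 
 * q11   q14  q16 
 * q12   q17  q16 
   q13   q17  q17 
   q14   q14  q15 
   q15   q14  q16 
   q16   q17  q16 
   q17   q17  q17 
(> = start, * = accepting)

start=q0 accept=q0,q1,q2,q3,q4,q5,q6,q7,q8,q10,q11,q12 q0-0->q1 q0-1->q2 q1-0->q3 q1-1->q4 q2-0->q3 q2-1->q5 q3-0->q6 q3-1->q7 q4-0->q6 q4-1->q8 q5-0->q9 q5-1->q8 q6-0->q10 q6-1->q11 q7-0->q10 q7-1->q12 q8-0->q13 q8-1->q12 q9-0->q13 q9-1->q13 q10-0->q14 q10-1->q15 q11-0->q14 q11-1->q16 q12-0->q17 q12-1->q16 q13-0->q17 q13-1->q17 q14-0->q14 q14-1->q15 q15-0->q14 q15-1->q16 q16-0->q17 q16-1->q16 q17-0->q17 q17-1->q17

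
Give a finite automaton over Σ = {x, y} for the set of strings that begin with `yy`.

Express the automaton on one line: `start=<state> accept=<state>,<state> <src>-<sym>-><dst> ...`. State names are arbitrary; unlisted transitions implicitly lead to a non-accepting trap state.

Check the first 2 symbols one by one: S0 through S1 record how many have matched `yy` so far; any wrong symbol goes to the dead state S3. After all 2 match we enter the accepting sink S2.
With 4 states:
        x   y  
>  S0   S3  S1 
   S1   S3  S2 
 * S2   S2  S2 
   S3   S3  S3 
(> = start, * = accepting)

start=S0 accept=S2 S0-x->S3 S0-y->S1 S1-x->S3 S1-y->S2 S2-x->S2 S2-y->S2 S3-x->S3 S3-y->S3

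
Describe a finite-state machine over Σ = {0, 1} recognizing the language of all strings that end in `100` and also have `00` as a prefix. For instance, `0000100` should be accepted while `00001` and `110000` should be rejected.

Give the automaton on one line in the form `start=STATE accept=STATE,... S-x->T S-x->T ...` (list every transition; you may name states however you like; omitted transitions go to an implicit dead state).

start=A accept=G A-0->B A-1->C B-0->D B-1->C C-0->C C-1->C D-0->D D-1->E E-0->F E-1->E F-0->G F-1->E G-0->D G-1->E

Build one automaton per condition and run them in lockstep. One (4 states) tracks how much of the suffix `100` has currently been matched; the other (4 states) tracks whether the input so far still matches the prefix `00`. Each combined state is a pair, one component from each; accept when both components accept. After merging equivalent states the machine shrinks.
7 states suffice.
       0  1 
>  A   B  C 
   B   D  C 
   C   C  C 
   D   D  E 
   E   F  E 
   F   G  E 
 * G   D  E 
(> = start, * = accepting)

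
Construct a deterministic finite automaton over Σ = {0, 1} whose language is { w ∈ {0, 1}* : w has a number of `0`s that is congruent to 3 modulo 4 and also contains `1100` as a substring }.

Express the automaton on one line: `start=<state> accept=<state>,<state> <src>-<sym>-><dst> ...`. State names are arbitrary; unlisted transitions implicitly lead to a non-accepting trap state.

Handle the two conditions separately and then intersect. The first has 4 states tracking the count of `0`s modulo 4; the second has 5 states tracking whether and how much of `1100` has been seen. A product state is a pair (one from each), accepting exactly when both do.
A 20-state machine:
          0    1  
>  q0     q1   q2 
   q1     q3   q4 
   q2     q1   q5 
   q3     q6   q7 
   q4     q3   q8 
   q5     q9   q5 
   q6     q0  q10 
   q7     q6  q11 
   q8    q12   q8 
   q9    q13   q4 
   q10    q0  q14 
   q11   q15  q11 
   q12   q16   q7 
   q13   q16  q13 
   q14   q17  q14 
   q15   q18  q10 
 * q16   q18  q16 
   q17   q19   q2 
   q18   q19  q18 
   q19   q13  q19 
(> = start, * = accepting)

start=q0 accept=q16 q0-0->q1 q0-1->q2 q1-0->q3 q1-1->q4 q2-0->q1 q2-1->q5 q3-0->q6 q3-1->q7 q4-0->q3 q4-1->q8 q5-0->q9 q5-1->q5 q6-0->q0 q6-1->q10 q7-0->q6 q7-1->q11 q8-0->q12 q8-1->q8 q9-0->q13 q9-1->q4 q10-0->q0 q10-1->q14 q11-0->q15 q11-1->q11 q12-0->q16 q12-1->q7 q13-0->q16 q13-1->q13 q14-0->q17 q14-1->q14 q15-0->q18 q15-1->q10 q16-0->q18 q16-1->q16 q17-0->q19 q17-1->q2 q18-0->q19 q18-1->q18 q19-0->q13 q19-1->q19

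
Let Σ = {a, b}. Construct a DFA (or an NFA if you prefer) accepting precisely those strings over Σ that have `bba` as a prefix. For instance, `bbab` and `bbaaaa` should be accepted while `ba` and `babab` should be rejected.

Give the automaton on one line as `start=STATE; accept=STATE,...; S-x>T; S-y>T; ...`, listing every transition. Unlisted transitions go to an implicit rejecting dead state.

start=s0; accept=s3; s0-a>s4; s0-b>s1; s1-a>s4; s1-b>s2; s2-a>s3; s2-b>s4; s3-a>s3; s3-b>s3; s4-a>s4; s4-b>s4

Walk along `bba` while the input agrees: from s0 take `b` to s1, and so on. Any deviation drops to the rejecting sink s4. Once s3 is reached the prefix is confirmed and every continuation is accepted.
        a   b  
>  s0   s4  s1 
   s1   s4  s2 
   s2   s3  s4 
 * s3   s3  s3 
   s4   s4  s4 
(> = start, * = accepting)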